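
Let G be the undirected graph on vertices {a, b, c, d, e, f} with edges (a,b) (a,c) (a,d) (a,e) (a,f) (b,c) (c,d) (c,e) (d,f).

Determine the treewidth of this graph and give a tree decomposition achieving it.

Treewidth 2.
Bags: B1 = {a, b, c}  B2 = {a, c, d}  B3 = {a, c, e}  B4 = {a, d, f}
Tree: B1–B2, B2–B3, B2–B4

Every bag has size at most 3, so the width is 3 − 1 = 2 and tw(G) ≤ 2. For the lower bound, the 3 vertices {a, c, d} are pairwise adjacent, and any tree decomposition puts a clique entirely inside one bag — forcing width ≥ 2. Combining the bounds, tw(G) = 2.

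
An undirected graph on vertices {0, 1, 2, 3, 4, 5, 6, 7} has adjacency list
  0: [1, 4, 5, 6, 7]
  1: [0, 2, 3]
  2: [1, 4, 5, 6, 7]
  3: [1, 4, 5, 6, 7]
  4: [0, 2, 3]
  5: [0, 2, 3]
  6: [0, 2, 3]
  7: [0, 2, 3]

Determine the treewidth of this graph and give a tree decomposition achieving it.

Treewidth 3.
One such decomposition:
Bags: B1 = {0, 2, 3, 4}  B2 = {0, 2, 3, 7}  B3 = {0, 1, 2, 3}  B4 = {0, 2, 3, 5}  B5 = {0, 2, 3, 6}
Tree: B1–B2, B2–B3, B3–B4, B4–B5

Every bag has size at most 4, so the width is 4 − 1 = 3 and tw(G) ≤ 3. For the lower bound: the 4 vertex sets {2,4}, {0,7}, {3}, {1} are disjoint, each induces a connected subgraph, and every pair is joined by at least one edge of G. Contracting each set to a single vertex therefore yields K_{4} as a minor, and since treewidth is minor-monotone, tw(G) ≥ tw(K_{4}) = 3. The upper and lower bounds meet at 3, so that is the treewidth.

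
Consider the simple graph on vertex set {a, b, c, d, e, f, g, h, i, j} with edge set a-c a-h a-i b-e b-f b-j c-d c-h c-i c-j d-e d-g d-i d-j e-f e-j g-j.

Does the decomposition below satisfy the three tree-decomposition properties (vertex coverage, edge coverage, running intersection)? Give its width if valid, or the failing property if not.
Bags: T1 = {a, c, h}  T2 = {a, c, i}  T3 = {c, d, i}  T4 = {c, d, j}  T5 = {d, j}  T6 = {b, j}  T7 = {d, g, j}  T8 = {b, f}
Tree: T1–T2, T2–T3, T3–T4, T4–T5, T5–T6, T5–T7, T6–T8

A tree decomposition must satisfy three properties: every vertex lies in some bag; for every edge, both endpoints lie together in some bag; and for every vertex, the bags containing it form a connected subtree. Here vertex e appears in no bag, so the decomposition is invalid.

No — vertex e appears in no bag.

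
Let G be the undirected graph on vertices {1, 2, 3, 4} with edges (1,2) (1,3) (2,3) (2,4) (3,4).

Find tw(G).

2

A width-2 tree decomposition is:
Bags: B1 = {1, 2, 3}  B2 = {2, 3, 4}
Tree: B1–B2
Each bag holds 3 vertices, so the decomposition has width 2, which upper-bounds the treewidth. On the other hand G contains the 3-clique {1, 2, 3}. A clique must lie in a single bag of any decomposition, so no decomposition can have width below 2. Combining the bounds, tw(G) = 2.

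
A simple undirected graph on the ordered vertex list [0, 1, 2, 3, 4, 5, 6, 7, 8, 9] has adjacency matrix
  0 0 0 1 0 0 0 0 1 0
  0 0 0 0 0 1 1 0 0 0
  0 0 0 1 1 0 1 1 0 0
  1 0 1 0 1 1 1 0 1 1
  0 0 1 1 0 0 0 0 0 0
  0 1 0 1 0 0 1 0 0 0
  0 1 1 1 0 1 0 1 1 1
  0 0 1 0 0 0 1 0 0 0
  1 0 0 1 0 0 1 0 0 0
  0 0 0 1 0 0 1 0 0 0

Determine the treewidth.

2

A width-2 tree decomposition is:
Bags: B1 = {3, 6, 9}  B2 = {3, 6, 8}  B3 = {2, 3, 6}  B4 = {3, 5, 6}  B5 = {0, 3, 8}  B6 = {2, 3, 4}  B7 = {2, 6, 7}  B8 = {1, 5, 6}
Tree: B1–B2, B2–B3, B1–B4, B2–B5, B3–B6, B3–B7, B4–B8
The largest bag has 3 vertices, giving width 2; this decomposition certifies tw(G) ≤ 2. Conversely, {1, 5, 6} is a clique of size 3, and the vertices of any clique must share a bag in every tree decomposition; so some bag has ≥ 3 vertices and tw(G) ≥ 2. Hence tw(G) = 2 exactly.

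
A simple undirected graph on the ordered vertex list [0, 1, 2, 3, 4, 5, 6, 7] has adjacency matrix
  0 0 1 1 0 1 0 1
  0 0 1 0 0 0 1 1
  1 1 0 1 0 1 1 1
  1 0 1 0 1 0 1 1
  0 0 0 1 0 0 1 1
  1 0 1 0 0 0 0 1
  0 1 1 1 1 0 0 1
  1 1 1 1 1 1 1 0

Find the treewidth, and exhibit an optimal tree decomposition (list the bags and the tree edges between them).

Each bag holds 4 vertices, so the decomposition has width 3, which upper-bounds the treewidth. For the lower bound, the 4 vertices {0, 2, 3, 7} are pairwise adjacent, and any tree decomposition puts a clique entirely inside one bag — forcing width ≥ 3. The upper and lower bounds meet at 3, so that is the treewidth.

Treewidth 3.
One optimal decomposition is:
Bags: B1 = {0, 2, 3, 7}  B2 = {2, 3, 6, 7}  B3 = {1, 2, 6, 7}  B4 = {0, 2, 5, 7}  B5 = {3, 4, 6, 7}
Tree: B1–B2, B2–B3, B1–B4, B2–B5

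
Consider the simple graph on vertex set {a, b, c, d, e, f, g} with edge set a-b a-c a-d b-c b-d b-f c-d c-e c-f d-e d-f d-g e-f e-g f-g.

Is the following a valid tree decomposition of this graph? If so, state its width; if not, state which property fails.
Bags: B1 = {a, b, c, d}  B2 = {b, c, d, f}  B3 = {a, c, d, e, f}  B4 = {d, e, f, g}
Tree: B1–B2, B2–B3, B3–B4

A tree decomposition must satisfy three properties: every vertex lies in some bag; for every edge, both endpoints lie together in some bag; and for every vertex, the bags containing it form a connected subtree. Here bags containing vertex a are not connected in the tree, so the decomposition is invalid.

No — bags containing vertex a are not connected in the tree.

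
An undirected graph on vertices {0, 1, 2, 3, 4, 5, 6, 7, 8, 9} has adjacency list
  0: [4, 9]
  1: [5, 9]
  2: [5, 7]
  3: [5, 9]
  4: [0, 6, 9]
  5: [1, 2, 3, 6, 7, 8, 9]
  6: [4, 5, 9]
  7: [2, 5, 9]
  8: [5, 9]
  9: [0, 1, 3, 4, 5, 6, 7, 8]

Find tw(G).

2

A width-2 tree decomposition is:
Bags: B1 = {2, 5, 7}  B2 = {5, 7, 9}  B3 = {3, 5, 9}  B4 = {5, 6, 9}  B5 = {4, 6, 9}  B6 = {1, 5, 9}  B7 = {0, 4, 9}  B8 = {5, 8, 9}
Tree: B1–B2, B2–B3, B3–B4, B4–B5, B4–B6, B5–B7, B6–B8
The largest bag has 3 vertices, giving width 2; this decomposition certifies tw(G) ≤ 2. Conversely, {0, 4, 9} is a clique of size 3, and the vertices of any clique must share a bag in every tree decomposition; so some bag has ≥ 3 vertices and tw(G) ≥ 2. Therefore the treewidth is 2.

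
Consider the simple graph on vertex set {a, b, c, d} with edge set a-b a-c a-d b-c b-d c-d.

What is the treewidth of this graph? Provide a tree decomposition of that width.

With just one bag of size 4, the width is 4 − 1 = 3, so tw(G) ≤ 3. On the other hand G contains the 4-clique {a, b, c, d}. A clique must lie in a single bag of any decomposition, so no decomposition can have width below 3. Hence tw(G) = 3 exactly.

Treewidth 3.
Bags: B1 = {a, b, c, d}
Tree: (single bag)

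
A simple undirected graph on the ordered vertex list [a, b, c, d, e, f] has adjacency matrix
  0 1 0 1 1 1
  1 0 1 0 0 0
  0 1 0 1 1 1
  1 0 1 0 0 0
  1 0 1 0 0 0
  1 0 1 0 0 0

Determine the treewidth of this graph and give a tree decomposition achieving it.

Every bag has size at most 3, so the width is 3 − 1 = 2 and tw(G) ≤ 2. The edges b–c–e–a–b form a cycle, so G is not a tree and its treewidth is at least 2. Combining the bounds, tw(G) = 2.

Treewidth 2.
One optimal decomposition is:
Bags: B1 = {a, b, c}  B2 = {a, c, e}  B3 = {a, c, f}  B4 = {a, c, d}
Tree: B1–B2, B2–B3, B3–B4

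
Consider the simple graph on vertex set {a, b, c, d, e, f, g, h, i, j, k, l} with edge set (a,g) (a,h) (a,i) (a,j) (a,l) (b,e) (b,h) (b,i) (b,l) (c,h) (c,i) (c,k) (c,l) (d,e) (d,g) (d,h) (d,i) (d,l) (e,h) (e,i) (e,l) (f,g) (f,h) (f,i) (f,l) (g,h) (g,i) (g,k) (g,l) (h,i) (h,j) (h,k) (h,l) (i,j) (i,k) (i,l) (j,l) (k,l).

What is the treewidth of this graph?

4

A width-4 tree decomposition is:
Bags: B1 = {d, e, h, i, l}  B2 = {b, e, h, i, l}  B3 = {d, g, h, i, l}  B4 = {g, h, i, k, l}  B5 = {f, g, h, i, l}  B6 = {a, g, h, i, l}  B7 = {a, h, i, j, l}  B8 = {c, h, i, k, l}
Tree: B1–B2, B1–B3, B3–B4, B3–B5, B4–B6, B6–B7, B4–B8
The largest bag has 5 vertices, giving width 4; this decomposition certifies tw(G) ≤ 4. For the lower bound, the 5 vertices {d, g, h, i, l} are pairwise adjacent, and any tree decomposition puts a clique entirely inside one bag — forcing width ≥ 4. The upper and lower bounds meet at 4, so that is the treewidth.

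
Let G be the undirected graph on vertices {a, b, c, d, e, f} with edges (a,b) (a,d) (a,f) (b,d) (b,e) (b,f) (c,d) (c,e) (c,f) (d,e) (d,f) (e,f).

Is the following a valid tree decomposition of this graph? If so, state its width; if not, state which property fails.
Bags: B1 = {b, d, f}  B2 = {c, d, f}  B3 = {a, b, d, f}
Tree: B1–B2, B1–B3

A tree decomposition must satisfy three properties: every vertex lies in some bag; for every edge, both endpoints lie together in some bag; and for every vertex, the bags containing it form a connected subtree. Here vertex e appears in no bag, so the decomposition is invalid.

No — vertex e appears in no bag.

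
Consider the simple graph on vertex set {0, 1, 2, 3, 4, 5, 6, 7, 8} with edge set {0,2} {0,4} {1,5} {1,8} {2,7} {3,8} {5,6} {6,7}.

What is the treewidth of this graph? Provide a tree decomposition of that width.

Treewidth 1.
Bags: B1 = {3, 8}  B2 = {1, 8}  B3 = {1, 5}  B4 = {5, 6}  B5 = {6, 7}  B6 = {2, 7}  B7 = {0, 2}  B8 = {0, 4}
Tree: B1–B2, B2–B3, B3–B4, B4–B5, B5–B6, B6–B7, B7–B8

The largest bag has 2 vertices, giving width 1; this decomposition certifies tw(G) ≤ 1. Any graph with an edge has treewidth ≥ 1, and G has the edge 3–8. Combining the bounds, tw(G) = 1.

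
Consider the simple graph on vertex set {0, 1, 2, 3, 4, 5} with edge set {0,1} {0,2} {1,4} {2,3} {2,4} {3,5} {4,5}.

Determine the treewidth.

2

A width-2 tree decomposition is:
Bags: B1 = {0, 1, 2}  B2 = {1, 2, 4}  B3 = {2, 3, 4}  B4 = {3, 4, 5}
Tree: B1–B2, B2–B3, B3–B4
Each bag holds 3 vertices, so the decomposition has width 2, which upper-bounds the treewidth. The edges 0–1–4–2–0 form a cycle, so G is not a tree and its treewidth is at least 2. Combining the bounds, tw(G) = 2.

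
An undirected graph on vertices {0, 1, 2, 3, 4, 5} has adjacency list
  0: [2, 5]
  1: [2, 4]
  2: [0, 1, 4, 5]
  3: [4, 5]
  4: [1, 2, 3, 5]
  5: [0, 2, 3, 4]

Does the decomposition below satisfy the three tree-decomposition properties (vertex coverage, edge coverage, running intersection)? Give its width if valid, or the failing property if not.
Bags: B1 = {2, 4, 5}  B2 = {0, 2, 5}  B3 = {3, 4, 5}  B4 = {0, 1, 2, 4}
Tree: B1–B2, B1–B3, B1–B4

No — bags containing vertex 0 are not connected in the tree.

A tree decomposition must satisfy three properties: every vertex lies in some bag; for every edge, both endpoints lie together in some bag; and for every vertex, the bags containing it form a connected subtree. Here bags containing vertex 0 are not connected in the tree, so the decomposition is invalid.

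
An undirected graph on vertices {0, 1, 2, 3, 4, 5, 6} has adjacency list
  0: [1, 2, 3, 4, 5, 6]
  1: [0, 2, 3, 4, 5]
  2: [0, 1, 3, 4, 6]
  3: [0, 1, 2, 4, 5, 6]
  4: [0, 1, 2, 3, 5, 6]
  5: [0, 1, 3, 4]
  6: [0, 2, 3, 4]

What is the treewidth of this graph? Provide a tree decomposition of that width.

Treewidth 4.
One such decomposition:
Bags: B1 = {0, 1, 2, 3, 4}  B2 = {0, 1, 3, 4, 5}  B3 = {0, 2, 3, 4, 6}
Tree: B1–B2, B1–B3

Every bag has size at most 5, so the width is 5 − 1 = 4 and tw(G) ≤ 4. Conversely, {0, 1, 2, 3, 4} is a clique of size 5, and the vertices of any clique must share a bag in every tree decomposition; so some bag has ≥ 5 vertices and tw(G) ≥ 4. Therefore the treewidth is 4.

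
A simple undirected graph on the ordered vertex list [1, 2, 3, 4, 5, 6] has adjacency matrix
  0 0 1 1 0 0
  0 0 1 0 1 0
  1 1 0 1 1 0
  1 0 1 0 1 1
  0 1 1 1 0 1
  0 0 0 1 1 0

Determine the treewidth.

2

A width-2 tree decomposition is:
Bags: B1 = {4, 5, 6}  B2 = {3, 4, 5}  B3 = {1, 3, 4}  B4 = {2, 3, 5}
Tree: B1–B2, B2–B3, B2–B4
The largest bag has 3 vertices, giving width 2; this decomposition certifies tw(G) ≤ 2. Conversely, {2, 3, 5} is a clique of size 3, and the vertices of any clique must share a bag in every tree decomposition; so some bag has ≥ 3 vertices and tw(G) ≥ 2. Combining the bounds, tw(G) = 2.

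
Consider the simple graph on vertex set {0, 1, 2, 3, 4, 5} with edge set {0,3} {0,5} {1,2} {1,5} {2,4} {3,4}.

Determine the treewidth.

A width-2 tree decomposition is:
Bags: B1 = {0, 3, 5}  B2 = {3, 4, 5}  B3 = {2, 4, 5}  B4 = {1, 2, 5}
Tree: B1–B2, B2–B3, B3–B4
Each bag holds 3 vertices, so the decomposition has width 2, which upper-bounds the treewidth. For the lower bound, G contains the cycle 5–0–3–4–2–1–5, so G is not a forest; only forests have treewidth ≤ 1, hence tw(G) ≥ 2. Therefore the treewidth is 2.

2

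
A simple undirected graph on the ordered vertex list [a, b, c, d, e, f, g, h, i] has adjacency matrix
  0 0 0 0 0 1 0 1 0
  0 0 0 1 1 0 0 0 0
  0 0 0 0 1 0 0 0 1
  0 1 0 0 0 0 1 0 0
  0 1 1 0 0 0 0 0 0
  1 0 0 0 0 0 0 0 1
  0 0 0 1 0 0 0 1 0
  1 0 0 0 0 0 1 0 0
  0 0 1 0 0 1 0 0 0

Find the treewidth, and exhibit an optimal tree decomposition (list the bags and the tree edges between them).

Treewidth 2.
Bags: B1 = {b, c, e}  B2 = {b, c, d}  B3 = {c, d, g}  B4 = {c, g, h}  B5 = {a, c, h}  B6 = {a, c, f}  B7 = {c, f, i}
Tree: B1–B2, B2–B3, B3–B4, B4–B5, B5–B6, B6–B7

Every bag has size at most 3, so the width is 3 − 1 = 2 and tw(G) ≤ 2. Since c–e–b–d–g–h–a–f–i–c is a cycle in G, G is not acyclic. Forests are exactly the graphs of treewidth ≤ 1, so tw(G) ≥ 2. Therefore the treewidth is 2.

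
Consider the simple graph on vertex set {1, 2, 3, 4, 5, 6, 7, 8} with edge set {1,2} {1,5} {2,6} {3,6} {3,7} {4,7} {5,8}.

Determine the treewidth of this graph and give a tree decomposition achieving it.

The largest bag has 2 vertices, giving width 1; this decomposition certifies tw(G) ≤ 1. Since G has at least one edge (e.g. 8–5), it is not an edgeless graph, so tw(G) ≥ 1. The upper and lower bounds meet at 1, so that is the treewidth.

Treewidth 1.
Bags: B1 = {5, 8}  B2 = {1, 5}  B3 = {1, 2}  B4 = {2, 6}  B5 = {3, 6}  B6 = {3, 7}  B7 = {4, 7}
Tree: B1–B2, B2–B3, B3–B4, B4–B5, B5–B6, B6–B7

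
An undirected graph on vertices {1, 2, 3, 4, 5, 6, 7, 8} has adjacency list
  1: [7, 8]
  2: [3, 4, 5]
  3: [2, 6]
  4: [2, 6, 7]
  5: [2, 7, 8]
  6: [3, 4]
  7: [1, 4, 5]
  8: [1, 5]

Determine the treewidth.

A width-2 tree decomposition is:
Bags: B1 = {3, 4, 6}  B2 = {2, 3, 4}  B3 = {2, 4, 7}  B4 = {2, 5, 7}  B5 = {1, 5, 7}  B6 = {1, 5, 8}
Tree: B1–B2, B2–B3, B3–B4, B4–B5, B5–B6
Every bag has size at most 3, so the width is 3 − 1 = 2 and tw(G) ≤ 2. For the lower bound, G contains the cycle 6–3–2–4–6, so G is not a forest; only forests have treewidth ≤ 1, hence tw(G) ≥ 2. Hence tw(G) = 2 exactly.

2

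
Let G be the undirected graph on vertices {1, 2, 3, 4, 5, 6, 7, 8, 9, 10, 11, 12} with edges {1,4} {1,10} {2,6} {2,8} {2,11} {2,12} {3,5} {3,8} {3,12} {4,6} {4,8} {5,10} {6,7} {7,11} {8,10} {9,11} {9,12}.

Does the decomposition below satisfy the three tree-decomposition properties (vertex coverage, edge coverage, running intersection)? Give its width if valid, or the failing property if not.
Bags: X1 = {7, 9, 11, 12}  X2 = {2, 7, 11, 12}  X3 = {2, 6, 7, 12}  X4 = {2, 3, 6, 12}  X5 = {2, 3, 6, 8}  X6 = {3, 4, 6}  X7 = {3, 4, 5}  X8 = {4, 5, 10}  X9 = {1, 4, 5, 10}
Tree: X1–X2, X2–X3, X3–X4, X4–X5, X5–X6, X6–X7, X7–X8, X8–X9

No — edge (8,4) lies in no bag.

A tree decomposition must satisfy three properties: every vertex lies in some bag; for every edge, both endpoints lie together in some bag; and for every vertex, the bags containing it form a connected subtree. Here edge (8,4) lies in no bag, so the decomposition is invalid.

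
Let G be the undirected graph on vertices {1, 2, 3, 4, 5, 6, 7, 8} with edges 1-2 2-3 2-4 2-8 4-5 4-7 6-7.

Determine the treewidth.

1

A width-1 tree decomposition is:
Bags: B1 = {2, 4}  B2 = {2, 8}  B3 = {4, 7}  B4 = {6, 7}  B5 = {2, 3}  B6 = {1, 2}  B7 = {4, 5}
Tree: B1–B2, B1–B3, B3–B4, B2–B5, B2–B6, B3–B7
The largest bag has 2 vertices, giving width 1; this decomposition certifies tw(G) ≤ 1. Any graph with an edge has treewidth ≥ 1, and G has the edge 2–4. Therefore the treewidth is 1.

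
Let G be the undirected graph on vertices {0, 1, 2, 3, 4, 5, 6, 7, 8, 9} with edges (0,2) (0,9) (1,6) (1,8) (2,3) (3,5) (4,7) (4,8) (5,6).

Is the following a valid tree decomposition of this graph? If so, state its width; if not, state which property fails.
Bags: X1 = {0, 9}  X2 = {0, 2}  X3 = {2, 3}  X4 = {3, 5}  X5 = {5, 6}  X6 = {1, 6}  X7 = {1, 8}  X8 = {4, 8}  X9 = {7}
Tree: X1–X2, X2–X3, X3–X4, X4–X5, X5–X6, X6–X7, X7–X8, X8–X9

A tree decomposition must satisfy three properties: every vertex lies in some bag; for every edge, both endpoints lie together in some bag; and for every vertex, the bags containing it form a connected subtree. Here edge (4,7) lies in no bag, so the decomposition is invalid.

No — edge (4,7) lies in no bag.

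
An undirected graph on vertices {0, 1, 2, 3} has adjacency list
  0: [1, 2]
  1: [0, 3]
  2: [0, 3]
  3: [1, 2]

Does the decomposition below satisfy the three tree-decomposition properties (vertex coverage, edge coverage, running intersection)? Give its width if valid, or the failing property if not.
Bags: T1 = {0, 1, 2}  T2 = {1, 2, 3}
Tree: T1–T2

Every vertex of G appears in some bag (union = {0, 1, 2, 3}); every edge is covered by a bag; and for each vertex v the set of bags containing v is connected in the bag tree. The decomposition is therefore valid. The largest bag has 3 vertices, so the width is 2.

Yes; width 2.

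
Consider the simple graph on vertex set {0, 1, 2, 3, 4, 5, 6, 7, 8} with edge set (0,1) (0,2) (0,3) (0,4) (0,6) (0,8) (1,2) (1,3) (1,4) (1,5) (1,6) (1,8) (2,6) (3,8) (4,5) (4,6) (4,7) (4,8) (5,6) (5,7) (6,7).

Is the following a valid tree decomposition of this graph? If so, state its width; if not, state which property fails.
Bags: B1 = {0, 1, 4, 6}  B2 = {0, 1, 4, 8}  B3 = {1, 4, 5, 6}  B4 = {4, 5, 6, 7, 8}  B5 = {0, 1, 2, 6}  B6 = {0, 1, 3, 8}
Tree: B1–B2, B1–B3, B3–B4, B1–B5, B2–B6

A tree decomposition must satisfy three properties: every vertex lies in some bag; for every edge, both endpoints lie together in some bag; and for every vertex, the bags containing it form a connected subtree. Here bags containing vertex 8 are not connected in the tree, so the decomposition is invalid.

No — bags containing vertex 8 are not connected in the tree.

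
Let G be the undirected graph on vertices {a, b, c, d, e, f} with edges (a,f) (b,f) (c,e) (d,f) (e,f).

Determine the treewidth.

1

A width-1 tree decomposition is:
Bags: B1 = {d, f}  B2 = {e, f}  B3 = {a, f}  B4 = {c, e}  B5 = {b, f}
Tree: B1–B2, B2–B3, B2–B4, B3–B5
The largest bag has 2 vertices, giving width 1; this decomposition certifies tw(G) ≤ 1. G has an edge, so its treewidth is at least 1. Combining the bounds, tw(G) = 1.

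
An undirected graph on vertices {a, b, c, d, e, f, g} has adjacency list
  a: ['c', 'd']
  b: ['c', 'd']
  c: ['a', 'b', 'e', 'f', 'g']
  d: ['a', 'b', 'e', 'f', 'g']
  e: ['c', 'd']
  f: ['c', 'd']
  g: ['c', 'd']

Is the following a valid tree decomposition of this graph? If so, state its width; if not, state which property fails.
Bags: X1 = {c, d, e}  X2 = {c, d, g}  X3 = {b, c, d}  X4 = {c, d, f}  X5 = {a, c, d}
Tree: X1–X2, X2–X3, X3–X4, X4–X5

Yes; width 2.

Every vertex of G appears in some bag (union = {a, b, c, d, e, f, g}); every edge is covered by a bag; and for each vertex v the set of bags containing v is connected in the bag tree. The decomposition is therefore valid. The largest bag has 3 vertices, so the width is 2.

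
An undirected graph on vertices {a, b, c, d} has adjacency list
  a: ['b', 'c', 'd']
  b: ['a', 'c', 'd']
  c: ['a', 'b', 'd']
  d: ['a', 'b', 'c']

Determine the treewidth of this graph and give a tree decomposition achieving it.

Treewidth 3.
One optimal decomposition is:
Bags: B1 = {a, b, c, d}
Tree: (single bag)

With just one bag of size 4, the width is 4 − 1 = 3, so tw(G) ≤ 3. Conversely, {a, b, c, d} is a clique of size 4, and the vertices of any clique must share a bag in every tree decomposition; so some bag has ≥ 4 vertices and tw(G) ≥ 3. Therefore the treewidth is 3.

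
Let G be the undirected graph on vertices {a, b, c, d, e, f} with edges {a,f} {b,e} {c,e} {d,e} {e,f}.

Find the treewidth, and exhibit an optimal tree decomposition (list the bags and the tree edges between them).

The largest bag has 2 vertices, giving width 1; this decomposition certifies tw(G) ≤ 1. Since G has at least one edge (e.g. f–e), it is not an edgeless graph, so tw(G) ≥ 1. The upper and lower bounds meet at 1, so that is the treewidth.

Treewidth 1.
One optimal decomposition is:
Bags: B1 = {e, f}  B2 = {b, e}  B3 = {d, e}  B4 = {a, f}  B5 = {c, e}
Tree: B1–B2, B2–B3, B1–B4, B2–B5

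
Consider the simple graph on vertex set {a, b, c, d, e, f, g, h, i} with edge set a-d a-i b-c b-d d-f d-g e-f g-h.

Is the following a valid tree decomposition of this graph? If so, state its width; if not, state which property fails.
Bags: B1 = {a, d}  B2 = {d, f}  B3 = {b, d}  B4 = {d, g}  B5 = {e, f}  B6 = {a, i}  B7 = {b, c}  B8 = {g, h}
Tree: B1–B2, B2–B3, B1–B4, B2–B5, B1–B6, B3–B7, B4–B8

Yes; width 1.

Every vertex of G appears in some bag (union = {a, b, c, d, e, f, g, h, i}); every edge is covered by a bag; and for each vertex v the set of bags containing v is connected in the bag tree. The decomposition is therefore valid. The largest bag has 2 vertices, so the width is 1.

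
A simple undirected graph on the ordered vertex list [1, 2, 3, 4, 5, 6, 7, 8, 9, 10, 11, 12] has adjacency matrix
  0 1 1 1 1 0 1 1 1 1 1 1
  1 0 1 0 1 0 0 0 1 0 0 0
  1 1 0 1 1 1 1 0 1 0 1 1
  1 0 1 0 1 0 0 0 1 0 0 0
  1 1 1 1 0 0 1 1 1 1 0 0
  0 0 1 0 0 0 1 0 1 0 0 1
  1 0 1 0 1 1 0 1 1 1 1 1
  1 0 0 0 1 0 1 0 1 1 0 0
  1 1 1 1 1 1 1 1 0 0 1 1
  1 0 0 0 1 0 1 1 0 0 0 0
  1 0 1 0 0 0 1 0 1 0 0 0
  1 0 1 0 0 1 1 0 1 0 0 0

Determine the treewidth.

A width-4 tree decomposition is:
Bags: B1 = {1, 3, 7, 9, 12}  B2 = {1, 3, 5, 7, 9}  B3 = {1, 3, 4, 5, 9}  B4 = {1, 3, 7, 9, 11}  B5 = {1, 5, 7, 8, 9}  B6 = {1, 5, 7, 8, 10}  B7 = {3, 6, 7, 9, 12}  B8 = {1, 2, 3, 5, 9}
Tree: B1–B2, B2–B3, B2–B4, B2–B5, B5–B6, B1–B7, B2–B8
Every bag has size at most 5, so the width is 5 − 1 = 4 and tw(G) ≤ 4. For the lower bound, the 5 vertices {1, 5, 7, 8, 9} are pairwise adjacent, and any tree decomposition puts a clique entirely inside one bag — forcing width ≥ 4. Combining the bounds, tw(G) = 4.

4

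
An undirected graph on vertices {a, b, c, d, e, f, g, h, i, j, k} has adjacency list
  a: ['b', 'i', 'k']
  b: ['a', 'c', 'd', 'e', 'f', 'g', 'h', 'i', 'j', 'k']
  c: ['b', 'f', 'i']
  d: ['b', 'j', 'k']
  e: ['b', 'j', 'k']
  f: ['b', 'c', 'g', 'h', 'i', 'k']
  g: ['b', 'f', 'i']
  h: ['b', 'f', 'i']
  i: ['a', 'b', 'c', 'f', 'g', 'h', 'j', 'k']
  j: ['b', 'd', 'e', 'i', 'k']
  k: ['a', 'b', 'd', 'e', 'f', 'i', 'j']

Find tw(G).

A width-3 tree decomposition is:
Bags: B1 = {b, i, j, k}  B2 = {b, e, j, k}  B3 = {b, f, i, k}  B4 = {a, b, i, k}  B5 = {b, f, h, i}  B6 = {b, f, g, i}  B7 = {b, d, j, k}  B8 = {b, c, f, i}
Tree: B1–B2, B1–B3, B3–B4, B3–B5, B5–B6, B2–B7, B3–B8
The largest bag has 4 vertices, giving width 3; this decomposition certifies tw(G) ≤ 3. For the lower bound, the 4 vertices {b, d, j, k} are pairwise adjacent, and any tree decomposition puts a clique entirely inside one bag — forcing width ≥ 3. Combining the bounds, tw(G) = 3.

3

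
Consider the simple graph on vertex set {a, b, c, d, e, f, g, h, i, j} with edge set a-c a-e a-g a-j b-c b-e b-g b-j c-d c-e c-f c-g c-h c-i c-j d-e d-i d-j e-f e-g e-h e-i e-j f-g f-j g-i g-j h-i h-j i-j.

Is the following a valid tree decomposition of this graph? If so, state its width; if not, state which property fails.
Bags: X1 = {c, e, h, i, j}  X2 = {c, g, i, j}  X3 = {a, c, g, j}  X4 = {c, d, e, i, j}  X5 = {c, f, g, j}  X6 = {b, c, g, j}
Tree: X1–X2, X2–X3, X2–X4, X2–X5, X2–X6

A tree decomposition must satisfy three properties: every vertex lies in some bag; for every edge, both endpoints lie together in some bag; and for every vertex, the bags containing it form a connected subtree. Here edge (e,g) lies in no bag, so the decomposition is invalid.

No — edge (e,g) lies in no bag.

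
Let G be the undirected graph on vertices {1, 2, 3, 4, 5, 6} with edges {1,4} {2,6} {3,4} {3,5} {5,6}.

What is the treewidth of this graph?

1

A width-1 tree decomposition is:
Bags: B1 = {2, 6}  B2 = {5, 6}  B3 = {3, 5}  B4 = {3, 4}  B5 = {1, 4}
Tree: B1–B2, B2–B3, B3–B4, B4–B5
Each bag holds 2 vertices, so the decomposition has width 1, which upper-bounds the treewidth. Any graph with an edge has treewidth ≥ 1, and G has the edge 2–6. The upper and lower bounds meet at 1, so that is the treewidth.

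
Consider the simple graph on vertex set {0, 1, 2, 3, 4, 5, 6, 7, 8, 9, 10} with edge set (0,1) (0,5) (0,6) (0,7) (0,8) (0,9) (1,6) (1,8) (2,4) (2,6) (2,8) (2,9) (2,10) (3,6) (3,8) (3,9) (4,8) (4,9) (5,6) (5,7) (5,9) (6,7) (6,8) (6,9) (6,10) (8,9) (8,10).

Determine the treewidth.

A width-3 tree decomposition is:
Bags: B1 = {0, 6, 8, 9}  B2 = {2, 6, 8, 9}  B3 = {0, 5, 6, 9}  B4 = {3, 6, 8, 9}  B5 = {2, 4, 8, 9}  B6 = {0, 1, 6, 8}  B7 = {0, 5, 6, 7}  B8 = {2, 6, 8, 10}
Tree: B1–B2, B1–B3, B2–B4, B2–B5, B1–B6, B3–B7, B2–B8
The largest bag has 4 vertices, giving width 3; this decomposition certifies tw(G) ≤ 3. On the other hand G contains the 4-clique {2, 4, 8, 9}. A clique must lie in a single bag of any decomposition, so no decomposition can have width below 3. The upper and lower bounds meet at 3, so that is the treewidth.

3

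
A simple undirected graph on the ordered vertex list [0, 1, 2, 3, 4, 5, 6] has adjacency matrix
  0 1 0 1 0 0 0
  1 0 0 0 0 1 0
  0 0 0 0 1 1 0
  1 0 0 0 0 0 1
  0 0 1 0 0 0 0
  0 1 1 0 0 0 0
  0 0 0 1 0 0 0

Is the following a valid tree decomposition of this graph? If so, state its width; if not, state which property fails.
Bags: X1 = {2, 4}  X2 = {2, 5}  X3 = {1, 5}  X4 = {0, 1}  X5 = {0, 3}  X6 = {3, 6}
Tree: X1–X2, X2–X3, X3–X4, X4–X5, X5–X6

Yes; width 1.

Every vertex of G appears in some bag (union = {0, 1, 2, 3, 4, 5, 6}); every edge is covered by a bag; and for each vertex v the set of bags containing v is connected in the bag tree. The decomposition is therefore valid. The largest bag has 2 vertices, so the width is 1.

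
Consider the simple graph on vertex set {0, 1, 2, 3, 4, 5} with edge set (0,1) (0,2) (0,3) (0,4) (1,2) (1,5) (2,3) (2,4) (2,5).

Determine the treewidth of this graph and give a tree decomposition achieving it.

The largest bag has 3 vertices, giving width 2; this decomposition certifies tw(G) ≤ 2. Conversely, {0, 1, 2} is a clique of size 3, and the vertices of any clique must share a bag in every tree decomposition; so some bag has ≥ 3 vertices and tw(G) ≥ 2. The upper and lower bounds meet at 2, so that is the treewidth.

Treewidth 2.
One optimal decomposition is:
Bags: B1 = {0, 1, 2}  B2 = {0, 2, 4}  B3 = {1, 2, 5}  B4 = {0, 2, 3}
Tree: B1–B2, B1–B3, B1–B4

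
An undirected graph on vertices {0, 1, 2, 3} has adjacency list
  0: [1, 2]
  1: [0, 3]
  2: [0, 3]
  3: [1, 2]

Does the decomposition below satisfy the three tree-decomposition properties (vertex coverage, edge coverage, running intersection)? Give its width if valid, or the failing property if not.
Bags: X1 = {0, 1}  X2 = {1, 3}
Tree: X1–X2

No — vertex 2 appears in no bag.

A tree decomposition must satisfy three properties: every vertex lies in some bag; for every edge, both endpoints lie together in some bag; and for every vertex, the bags containing it form a connected subtree. Here vertex 2 appears in no bag, so the decomposition is invalid.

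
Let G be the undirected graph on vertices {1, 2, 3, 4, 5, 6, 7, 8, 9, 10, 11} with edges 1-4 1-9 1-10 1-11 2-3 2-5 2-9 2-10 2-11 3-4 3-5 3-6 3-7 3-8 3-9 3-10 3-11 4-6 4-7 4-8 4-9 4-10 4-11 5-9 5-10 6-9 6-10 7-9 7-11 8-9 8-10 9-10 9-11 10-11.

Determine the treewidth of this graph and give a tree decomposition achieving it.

The largest bag has 5 vertices, giving width 4; this decomposition certifies tw(G) ≤ 4. On the other hand G contains the 5-clique {1, 4, 9, 10, 11}. A clique must lie in a single bag of any decomposition, so no decomposition can have width below 4. Therefore the treewidth is 4.

Treewidth 4.
One such decomposition:
Bags: B1 = {3, 4, 7, 9, 11}  B2 = {3, 4, 9, 10, 11}  B3 = {2, 3, 9, 10, 11}  B4 = {1, 4, 9, 10, 11}  B5 = {3, 4, 8, 9, 10}  B6 = {2, 3, 5, 9, 10}  B7 = {3, 4, 6, 9, 10}
Tree: B1–B2, B2–B3, B2–B4, B2–B5, B3–B6, B5–B7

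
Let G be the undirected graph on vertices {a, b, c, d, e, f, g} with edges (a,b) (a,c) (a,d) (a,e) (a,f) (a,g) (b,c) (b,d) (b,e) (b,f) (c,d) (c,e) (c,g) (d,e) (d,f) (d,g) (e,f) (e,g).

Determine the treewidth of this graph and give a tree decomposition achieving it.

Treewidth 4.
One such decomposition:
Bags: B1 = {a, b, c, d, e}  B2 = {a, c, d, e, g}  B3 = {a, b, d, e, f}
Tree: B1–B2, B1–B3

The largest bag has 5 vertices, giving width 4; this decomposition certifies tw(G) ≤ 4. On the other hand G contains the 5-clique {a, c, d, e, g}. A clique must lie in a single bag of any decomposition, so no decomposition can have width below 4. The upper and lower bounds meet at 4, so that is the treewidth.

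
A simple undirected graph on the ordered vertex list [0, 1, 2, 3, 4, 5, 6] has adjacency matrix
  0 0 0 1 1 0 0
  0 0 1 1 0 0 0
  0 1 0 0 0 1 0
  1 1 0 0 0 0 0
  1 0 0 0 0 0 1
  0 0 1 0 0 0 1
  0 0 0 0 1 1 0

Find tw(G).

2

A width-2 tree decomposition is:
Bags: B1 = {0, 3, 4}  B2 = {1, 3, 4}  B3 = {1, 2, 4}  B4 = {2, 4, 5}  B5 = {4, 5, 6}
Tree: B1–B2, B2–B3, B3–B4, B4–B5
Every bag has size at most 3, so the width is 3 − 1 = 2 and tw(G) ≤ 2. For the lower bound, G contains the cycle 4–0–3–1–2–5–6–4, so G is not a forest; only forests have treewidth ≤ 1, hence tw(G) ≥ 2. Hence tw(G) = 2 exactly.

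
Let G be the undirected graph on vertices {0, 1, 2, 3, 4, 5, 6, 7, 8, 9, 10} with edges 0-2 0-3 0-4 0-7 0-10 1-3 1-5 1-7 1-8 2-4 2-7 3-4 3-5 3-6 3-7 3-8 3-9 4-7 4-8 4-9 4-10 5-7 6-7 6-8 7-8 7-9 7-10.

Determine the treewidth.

A width-3 tree decomposition is:
Bags: B1 = {1, 3, 7, 8}  B2 = {3, 4, 7, 8}  B3 = {0, 3, 4, 7}  B4 = {3, 4, 7, 9}  B5 = {1, 3, 5, 7}  B6 = {3, 6, 7, 8}  B7 = {0, 2, 4, 7}  B8 = {0, 4, 7, 10}
Tree: B1–B2, B2–B3, B2–B4, B1–B5, B1–B6, B3–B7, B7–B8
Every bag has size at most 4, so the width is 4 − 1 = 3 and tw(G) ≤ 3. Conversely, {0, 4, 7, 10} is a clique of size 4, and the vertices of any clique must share a bag in every tree decomposition; so some bag has ≥ 4 vertices and tw(G) ≥ 3. Hence tw(G) = 3 exactly.

3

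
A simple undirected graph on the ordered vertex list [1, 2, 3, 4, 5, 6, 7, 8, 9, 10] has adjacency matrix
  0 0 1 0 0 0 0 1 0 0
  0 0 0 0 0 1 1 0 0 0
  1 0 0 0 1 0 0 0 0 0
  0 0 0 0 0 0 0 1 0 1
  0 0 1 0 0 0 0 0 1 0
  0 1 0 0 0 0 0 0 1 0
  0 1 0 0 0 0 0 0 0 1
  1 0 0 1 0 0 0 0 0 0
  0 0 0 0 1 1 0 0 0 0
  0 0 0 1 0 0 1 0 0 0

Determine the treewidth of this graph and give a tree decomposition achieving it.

Treewidth 2.
Bags: B1 = {3, 5, 9}  B2 = {3, 6, 9}  B3 = {2, 3, 6}  B4 = {2, 3, 7}  B5 = {3, 7, 10}  B6 = {3, 4, 10}  B7 = {3, 4, 8}  B8 = {1, 3, 8}
Tree: B1–B2, B2–B3, B3–B4, B4–B5, B5–B6, B6–B7, B7–B8

Every bag has size at most 3, so the width is 3 − 1 = 2 and tw(G) ≤ 2. Since 3–5–9–6–2–7–10–4–8–1–3 is a cycle in G, G is not acyclic. Forests are exactly the graphs of treewidth ≤ 1, so tw(G) ≥ 2. Therefore the treewidth is 2.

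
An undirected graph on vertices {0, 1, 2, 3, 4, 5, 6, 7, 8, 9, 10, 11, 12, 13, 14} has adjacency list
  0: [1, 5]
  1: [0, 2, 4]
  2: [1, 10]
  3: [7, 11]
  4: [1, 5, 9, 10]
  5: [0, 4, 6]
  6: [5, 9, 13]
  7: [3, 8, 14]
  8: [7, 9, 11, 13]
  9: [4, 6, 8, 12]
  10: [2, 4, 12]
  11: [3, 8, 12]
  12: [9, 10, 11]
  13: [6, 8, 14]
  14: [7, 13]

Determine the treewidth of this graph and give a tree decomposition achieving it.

Treewidth 3.
One optimal decomposition is:
Bags: B1 = {0, 1, 2, 5}  B2 = {1, 2, 4, 5}  B3 = {2, 4, 5, 10}  B4 = {4, 5, 6, 10}  B5 = {4, 6, 9, 10}  B6 = {6, 9, 10, 12}  B7 = {6, 9, 12, 13}  B8 = {8, 9, 12, 13}  B9 = {8, 11, 12, 13}  B10 = {8, 11, 13, 14}  B11 = {7, 8, 11, 14}  B12 = {3, 7, 11, 14}
Tree: B1–B2, B2–B3, B3–B4, B4–B5, B5–B6, B6–B7, B7–B8, B8–B9, B9–B10, B10–B11, B11–B12

Every bag has size at most 4, so the width is 4 − 1 = 3 and tw(G) ≤ 3. For the lower bound: the 4 vertex sets {0,1,2}, {5}, {4}, {6,9,10,12} are disjoint, each induces a connected subgraph, and every pair is joined by at least one edge of G. Contracting each set to a single vertex therefore yields K_{4} as a minor, and since treewidth is minor-monotone, tw(G) ≥ tw(K_{4}) = 3. Hence tw(G) = 3 exactly.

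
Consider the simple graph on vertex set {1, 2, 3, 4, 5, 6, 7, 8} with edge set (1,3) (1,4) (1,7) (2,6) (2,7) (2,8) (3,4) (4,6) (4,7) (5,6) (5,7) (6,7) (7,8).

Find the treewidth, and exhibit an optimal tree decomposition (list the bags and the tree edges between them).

Treewidth 2.
One optimal decomposition is:
Bags: B1 = {1, 4, 7}  B2 = {4, 6, 7}  B3 = {1, 3, 4}  B4 = {2, 6, 7}  B5 = {5, 6, 7}  B6 = {2, 7, 8}
Tree: B1–B2, B1–B3, B2–B4, B4–B5, B4–B6

Every bag has size at most 3, so the width is 3 − 1 = 2 and tw(G) ≤ 2. Conversely, {1, 3, 4} is a clique of size 3, and the vertices of any clique must share a bag in every tree decomposition; so some bag has ≥ 3 vertices and tw(G) ≥ 2. Therefore the treewidth is 2.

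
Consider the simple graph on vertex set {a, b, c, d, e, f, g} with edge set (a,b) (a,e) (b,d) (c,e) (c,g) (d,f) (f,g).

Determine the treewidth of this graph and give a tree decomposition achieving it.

Treewidth 2.
Bags: B1 = {d, f, g}  B2 = {c, d, g}  B3 = {c, d, e}  B4 = {a, d, e}  B5 = {a, b, d}
Tree: B1–B2, B2–B3, B3–B4, B4–B5

Every bag has size at most 3, so the width is 3 − 1 = 2 and tw(G) ≤ 2. For the lower bound, G contains the cycle d–f–g–c–e–a–b–d, so G is not a forest; only forests have treewidth ≤ 1, hence tw(G) ≥ 2. Hence tw(G) = 2 exactly.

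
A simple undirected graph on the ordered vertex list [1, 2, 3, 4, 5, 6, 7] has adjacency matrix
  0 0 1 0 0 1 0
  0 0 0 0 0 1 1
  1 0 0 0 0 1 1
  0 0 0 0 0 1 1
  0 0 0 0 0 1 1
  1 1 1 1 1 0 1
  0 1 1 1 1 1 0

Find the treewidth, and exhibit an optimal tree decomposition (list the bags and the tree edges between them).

The largest bag has 3 vertices, giving width 2; this decomposition certifies tw(G) ≤ 2. For the lower bound, the 3 vertices {1, 3, 6} are pairwise adjacent, and any tree decomposition puts a clique entirely inside one bag — forcing width ≥ 2. Hence tw(G) = 2 exactly.

Treewidth 2.
One optimal decomposition is:
Bags: B1 = {3, 6, 7}  B2 = {2, 6, 7}  B3 = {1, 3, 6}  B4 = {5, 6, 7}  B5 = {4, 6, 7}
Tree: B1–B2, B1–B3, B2–B4, B2–B5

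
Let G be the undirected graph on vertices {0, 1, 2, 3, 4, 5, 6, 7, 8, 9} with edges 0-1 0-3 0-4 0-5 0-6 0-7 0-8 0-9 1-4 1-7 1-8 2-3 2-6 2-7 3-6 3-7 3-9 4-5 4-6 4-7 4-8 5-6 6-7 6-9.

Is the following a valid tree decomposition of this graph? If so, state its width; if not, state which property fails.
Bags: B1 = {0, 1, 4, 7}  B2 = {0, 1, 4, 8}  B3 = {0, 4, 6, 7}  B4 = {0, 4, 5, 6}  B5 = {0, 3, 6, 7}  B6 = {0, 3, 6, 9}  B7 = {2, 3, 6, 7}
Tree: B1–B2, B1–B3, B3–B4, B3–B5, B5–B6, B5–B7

Yes; width 3.

Vertex coverage: the bags together contain {0, 1, 2, 3, 4, 5, 6, 7, 8, 9}, the full vertex set. Edge coverage: each edge of G has both endpoints in at least one bag. Running intersection: for every vertex, the bags containing it form a connected subtree. All three properties hold, so this is a valid tree decomposition of width max|bag| − 1 = 3, and hence tw(G) ≤ 3.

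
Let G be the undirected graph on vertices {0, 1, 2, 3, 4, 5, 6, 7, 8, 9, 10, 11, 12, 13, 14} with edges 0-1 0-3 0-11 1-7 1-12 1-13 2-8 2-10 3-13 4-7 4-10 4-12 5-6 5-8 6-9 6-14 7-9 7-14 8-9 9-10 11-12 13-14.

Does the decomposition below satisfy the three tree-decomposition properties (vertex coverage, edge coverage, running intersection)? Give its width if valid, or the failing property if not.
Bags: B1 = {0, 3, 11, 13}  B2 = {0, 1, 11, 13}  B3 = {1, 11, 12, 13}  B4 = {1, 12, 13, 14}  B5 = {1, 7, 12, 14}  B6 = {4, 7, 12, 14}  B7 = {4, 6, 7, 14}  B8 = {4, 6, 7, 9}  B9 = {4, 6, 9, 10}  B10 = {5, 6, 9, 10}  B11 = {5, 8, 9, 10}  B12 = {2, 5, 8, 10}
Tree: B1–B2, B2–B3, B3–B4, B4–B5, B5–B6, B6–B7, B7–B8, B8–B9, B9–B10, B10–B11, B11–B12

Vertex coverage: the bags together contain {0, 1, 2, 3, 4, 5, 6, 7, 8, 9, 10, 11, 12, 13, 14}, the full vertex set. Edge coverage: each edge of G has both endpoints in at least one bag. Running intersection: for every vertex, the bags containing it form a connected subtree. All three properties hold, so this is a valid tree decomposition of width max|bag| − 1 = 3, and hence tw(G) ≤ 3.

Yes; width 3.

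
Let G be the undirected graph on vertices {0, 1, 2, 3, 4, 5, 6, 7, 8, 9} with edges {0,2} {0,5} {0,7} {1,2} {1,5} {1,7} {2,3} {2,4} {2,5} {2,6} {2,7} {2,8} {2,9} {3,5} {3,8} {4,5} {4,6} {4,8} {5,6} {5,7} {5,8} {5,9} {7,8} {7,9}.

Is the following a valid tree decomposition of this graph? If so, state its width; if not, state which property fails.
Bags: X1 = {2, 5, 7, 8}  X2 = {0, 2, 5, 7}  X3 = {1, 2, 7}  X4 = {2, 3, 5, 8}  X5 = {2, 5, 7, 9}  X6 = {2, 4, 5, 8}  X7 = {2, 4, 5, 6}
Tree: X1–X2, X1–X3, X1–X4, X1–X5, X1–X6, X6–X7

No — edge (5,1) lies in no bag.

A tree decomposition must satisfy three properties: every vertex lies in some bag; for every edge, both endpoints lie together in some bag; and for every vertex, the bags containing it form a connected subtree. Here edge (5,1) lies in no bag, so the decomposition is invalid.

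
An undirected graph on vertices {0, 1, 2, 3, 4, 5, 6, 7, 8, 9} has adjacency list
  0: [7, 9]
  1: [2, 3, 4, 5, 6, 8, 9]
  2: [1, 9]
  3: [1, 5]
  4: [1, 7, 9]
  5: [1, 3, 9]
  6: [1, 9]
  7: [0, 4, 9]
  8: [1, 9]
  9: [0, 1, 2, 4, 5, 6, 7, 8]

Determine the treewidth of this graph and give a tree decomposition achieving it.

Treewidth 2.
One such decomposition:
Bags: B1 = {1, 8, 9}  B2 = {1, 4, 9}  B3 = {1, 6, 9}  B4 = {4, 7, 9}  B5 = {0, 7, 9}  B6 = {1, 2, 9}  B7 = {1, 5, 9}  B8 = {1, 3, 5}
Tree: B1–B2, B2–B3, B2–B4, B4–B5, B1–B6, B2–B7, B7–B8

Every bag has size at most 3, so the width is 3 − 1 = 2 and tw(G) ≤ 2. For the lower bound, the 3 vertices {0, 7, 9} are pairwise adjacent, and any tree decomposition puts a clique entirely inside one bag — forcing width ≥ 2. Hence tw(G) = 2 exactly.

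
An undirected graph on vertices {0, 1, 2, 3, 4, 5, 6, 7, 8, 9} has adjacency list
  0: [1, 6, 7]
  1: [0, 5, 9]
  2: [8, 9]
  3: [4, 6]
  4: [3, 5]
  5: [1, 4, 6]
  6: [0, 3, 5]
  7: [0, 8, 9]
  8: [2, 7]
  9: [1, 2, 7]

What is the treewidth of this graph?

A width-2 tree decomposition is:
Bags: B1 = {2, 7, 8}  B2 = {2, 7, 9}  B3 = {0, 7, 9}  B4 = {0, 1, 9}  B5 = {0, 1, 6}  B6 = {1, 5, 6}  B7 = {3, 5, 6}  B8 = {3, 4, 5}
Tree: B1–B2, B2–B3, B3–B4, B4–B5, B5–B6, B6–B7, B7–B8
Each bag holds 3 vertices, so the decomposition has width 2, which upper-bounds the treewidth. Since 8–2–9–7–8 is a cycle in G, G is not acyclic. Forests are exactly the graphs of treewidth ≤ 1, so tw(G) ≥ 2. Hence tw(G) = 2 exactly.

2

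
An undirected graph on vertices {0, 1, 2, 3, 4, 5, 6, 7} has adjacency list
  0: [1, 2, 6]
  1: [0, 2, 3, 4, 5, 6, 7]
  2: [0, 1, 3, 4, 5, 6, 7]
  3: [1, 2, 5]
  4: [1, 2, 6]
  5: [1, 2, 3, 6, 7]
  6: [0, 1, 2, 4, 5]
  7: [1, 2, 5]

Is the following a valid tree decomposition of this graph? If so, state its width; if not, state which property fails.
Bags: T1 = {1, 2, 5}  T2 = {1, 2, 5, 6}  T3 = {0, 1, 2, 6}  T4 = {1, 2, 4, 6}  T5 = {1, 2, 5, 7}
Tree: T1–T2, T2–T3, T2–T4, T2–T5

No — vertex 3 appears in no bag.

A tree decomposition must satisfy three properties: every vertex lies in some bag; for every edge, both endpoints lie together in some bag; and for every vertex, the bags containing it form a connected subtree. Here vertex 3 appears in no bag, so the decomposition is invalid.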